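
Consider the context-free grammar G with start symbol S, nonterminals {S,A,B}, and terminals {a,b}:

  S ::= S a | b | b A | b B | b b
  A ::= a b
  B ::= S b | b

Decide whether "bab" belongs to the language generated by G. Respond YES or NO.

CNF form of G:
  S -> S T0 | T1 A | T1 B | T1 T1 | b
  A -> T0 T1
  B -> S T1 | b
  T0 -> a
  T1 -> b

CYK fill:
  T[0,0] 'b' = {B,S,T1}  orig:{B,S}
  T[1,1] 'a' = {T0}  orig:{}
  T[2,2] 'b' = {B,S,T1}  orig:{B,S}
  T[0,1] 'ba' = {S}
  T[1,2] 'ab' = {A}
  T[0,2] 'bab' = {B,S}

S ∈ T[0,2] ⇒ YES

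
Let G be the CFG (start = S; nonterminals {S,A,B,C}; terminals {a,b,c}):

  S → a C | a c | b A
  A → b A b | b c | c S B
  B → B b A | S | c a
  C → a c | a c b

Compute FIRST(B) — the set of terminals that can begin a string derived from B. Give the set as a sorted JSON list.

FIRST sets, iterate to fixpoint:
[1]
  A via A→b A b: +{b}
  A via A→c S B: +{c}
  B via B→c a: +{c}
  C via C→a c: +{a}
  S via S→a C: +{a}
  S via S→b A: +{b}
  FIRST[S]={a,b}  FIRST[A]={b,c}  FIRST[B]={c}  FIRST[C]={a}
[2]
  B via B→S: +{a,b}
  FIRST[S]={a,b}  FIRST[A]={b,c}  FIRST[B]={a,b,c}  FIRST[C]={a}
[3] (stable)
  FIRST[S]={a,b}  FIRST[A]={b,c}  FIRST[B]={a,b,c}  FIRST[C]={a}

FIRST(B) = ["a", "b", "c"]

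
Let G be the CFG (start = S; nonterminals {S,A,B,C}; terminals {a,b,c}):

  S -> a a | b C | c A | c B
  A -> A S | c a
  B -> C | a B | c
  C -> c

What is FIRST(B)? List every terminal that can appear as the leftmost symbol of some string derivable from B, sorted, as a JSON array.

FIRST iteration:
[1]
  A via A→c a: +{c}
  B via B→a B: +{a}
  B via B→c: +{c}
  C via C→c: +{c}
  S via S→a a: +{a}
  S via S→b C: +{b}
  S via S→c A: +{c}
  FIRST(S)={a,b,c}  FIRST(A)={c}  FIRST(B)={a,c}  FIRST(C)={c}
[2] (no change)
  FIRST(S)={a,b,c}  FIRST(A)={c}  FIRST(B)={a,c}  FIRST(C)={c}

FIRST(B) = ["a", "c"]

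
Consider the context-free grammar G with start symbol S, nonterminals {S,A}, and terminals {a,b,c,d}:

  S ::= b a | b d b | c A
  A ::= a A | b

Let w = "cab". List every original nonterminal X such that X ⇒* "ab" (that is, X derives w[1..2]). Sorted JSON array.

CNF form of G:
  S -> T1 T0 | T1 X4 | T3 A
  A -> T0 A | b
  T0 -> a
  T1 -> b
  T2 -> d
  T3 -> c
  X4 -> T2 T1

CYK table (by increasing span) (cells [i..j] with 1 ≤ i ≤ j ≤ 2 only):
  T[1,1] 'a' = {T0}  orig:{}
  T[2,2] 'b' = {A,T1}  orig:{A}
  T[1,2] 'ab' = {A}

Original NTs in T[1,2] deriving "ab": ["A"]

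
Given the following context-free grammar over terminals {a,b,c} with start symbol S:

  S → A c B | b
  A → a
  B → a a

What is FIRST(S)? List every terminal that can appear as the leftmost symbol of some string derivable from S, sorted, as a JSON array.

Compute FIRST by fixpoint:
pass 1:
  A via A→a: +{a}
  B via B→a a: +{a}
  S via S→A c B: +{a}
  S via S→b: +{b}
  FIRST(S)={a,b}  FIRST(A)={a}  FIRST(B)={a}
pass 2: — fixpoint
  FIRST(S)={a,b}  FIRST(A)={a}  FIRST(B)={a}

FIRST(S) = ["a", "b"]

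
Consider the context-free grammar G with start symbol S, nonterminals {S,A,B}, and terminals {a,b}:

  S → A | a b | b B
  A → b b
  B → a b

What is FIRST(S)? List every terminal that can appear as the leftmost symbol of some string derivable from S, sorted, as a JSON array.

FIRST sets, iterate to fixpoint:
round 1:
  A via A→b b: +{b}
  B via B→a b: +{a}
  S via S→A: +{b}
  S via S→a b: +{a}
  FIRST[S]={a,b}  FIRST[A]={b}  FIRST[B]={a}
round 2: (stable)
  FIRST[S]={a,b}  FIRST[A]={b}  FIRST[B]={a}

FIRST(S) = ["a", "b"]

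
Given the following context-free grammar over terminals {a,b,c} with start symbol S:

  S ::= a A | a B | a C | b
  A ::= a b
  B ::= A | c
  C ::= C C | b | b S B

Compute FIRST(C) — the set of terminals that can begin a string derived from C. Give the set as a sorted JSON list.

FIRST iteration:
iter 1:
  A via A→a b: +{a}
  B via B→A: +{a}
  B via B→c: +{c}
  C via C→b: +{b}
  S via S→a A: +{a}
  S via S→b: +{b}
  S: {a,b}  A: {a}  B: {a,c}  C: {b}
iter 2: — fixpoint
  S: {a,b}  A: {a}  B: {a,c}  C: {b}

FIRST(C) = ["b"]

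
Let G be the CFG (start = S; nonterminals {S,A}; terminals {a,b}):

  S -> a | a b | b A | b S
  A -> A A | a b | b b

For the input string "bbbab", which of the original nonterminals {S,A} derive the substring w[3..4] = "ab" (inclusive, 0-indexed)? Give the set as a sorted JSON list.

Convert to CNF:
  S -> T0 T1 | T1 A | T1 S | a
  A -> A A | T0 T1 | T1 T1
  T0 -> a
  T1 -> b

CYK fill — only the sub-triangle for w[3..4]:
  T[3,3] 'a' = {S,T0}  orig:{S}
  T[4,4] 'b' = {T1}  orig:{}
  T[3,4] 'ab' = {A,S}

Original NTs in T[3,4] deriving "ab": ["A", "S"]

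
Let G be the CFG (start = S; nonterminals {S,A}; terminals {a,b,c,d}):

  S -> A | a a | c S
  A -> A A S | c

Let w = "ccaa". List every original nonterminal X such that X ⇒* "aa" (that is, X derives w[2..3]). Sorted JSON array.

CNF form of G:
  S -> A X3 | T0 T0 | T1 S | c
  A -> A X2 | c
  T0 -> a
  T1 -> c
  X2 -> A S
  X3 -> A S

CYK table (by increasing span) (cells [i..j] with 2 ≤ i ≤ j ≤ 3 only):
  T[2,2] 'a' = {T0}  orig:{}
  T[3,3] 'a' = {T0}  orig:{}
  T[2,3] 'aa' = {S}

Original NTs in T[2,3] deriving "aa": ["S"]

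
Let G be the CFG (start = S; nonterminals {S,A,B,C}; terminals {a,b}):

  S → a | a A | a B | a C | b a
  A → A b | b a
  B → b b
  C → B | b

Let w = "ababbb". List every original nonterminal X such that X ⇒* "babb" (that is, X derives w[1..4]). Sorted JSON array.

CNF form of G:
  S -> T0 T1 | T1 A | T1 B | T1 C | a
  A -> A T0 | T0 T1
  B -> T0 T0
  C -> T0 T0 | b
  T0 -> b
  T1 -> a

CYK table (by increasing span) — only the sub-triangle for w[1..4]:
  T[1,1] 'b' = {C,T0}  orig:{C}
  T[2,2] 'a' = {S,T1}  orig:{S}
  T[3,3] 'b' = {C,T0}  orig:{C}
  T[4,4] 'b' = {C,T0}  orig:{C}
  T[1,2] 'ba' = {A,S}
  T[2,3] 'ab' = {S}
  T[3,4] 'bb' = {B,C}
  T[1,3] 'bab' = {A}
  T[2,4] 'abb' = {S}
  T[1,4] 'babb' = {A}

Original NTs in T[1,4] deriving "babb": ["A"]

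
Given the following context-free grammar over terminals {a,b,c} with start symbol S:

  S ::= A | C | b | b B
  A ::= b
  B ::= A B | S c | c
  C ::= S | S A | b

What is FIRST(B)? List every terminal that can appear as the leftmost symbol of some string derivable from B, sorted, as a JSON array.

Compute FIRST by fixpoint:
pass 1:
  A via A→b: +{b}
  B via B→A B: +{b}
  B via B→c: +{c}
  C via C→b: +{b}
  S via S→A: +{b}
  S: {b}  A: {b}  B: {b,c}  C: {b}
pass 2: done
  S: {b}  A: {b}  B: {b,c}  C: {b}

FIRST(B) = ["b", "c"]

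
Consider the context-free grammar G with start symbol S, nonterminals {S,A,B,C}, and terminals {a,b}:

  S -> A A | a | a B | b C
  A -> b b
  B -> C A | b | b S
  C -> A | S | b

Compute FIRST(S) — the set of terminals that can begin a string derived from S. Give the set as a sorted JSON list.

FIRST sets, iterate to fixpoint:
iter 1:
  A via A→b b: +{b}
  B via B→b: +{b}
  C via C→A: +{b}
  S via S→A A: +{b}
  S via S→a: +{a}
  FIRST(S)={a,b}  FIRST(A)={b}  FIRST(B)={b}  FIRST(C)={b}
iter 2:
  C via C→S: +{a}
  FIRST(S)={a,b}  FIRST(A)={b}  FIRST(B)={b}  FIRST(C)={a,b}
iter 3:
  B via B→C A: +{a}
  FIRST(S)={a,b}  FIRST(A)={b}  FIRST(B)={a,b}  FIRST(C)={a,b}
iter 4: — fixpoint
  FIRST(S)={a,b}  FIRST(A)={b}  FIRST(B)={a,b}  FIRST(C)={a,b}

FIRST(S) = ["a", "b"]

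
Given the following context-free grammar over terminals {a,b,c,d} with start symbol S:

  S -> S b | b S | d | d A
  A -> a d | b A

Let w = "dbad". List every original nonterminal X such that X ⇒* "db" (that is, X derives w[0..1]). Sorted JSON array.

Convert to CNF:
  S -> S T2 | T1 A | T2 S | d
  A -> T0 T1 | T2 A
  T0 -> a
  T1 -> d
  T2 -> b

CYK table (by increasing span), restricted to cells inside w[0..1]:
  [0..0]={S,T1}  "d"  orig:{S}
  [1..1]={T2}  "b"  orig:{}
  [0..1]={S}  "db"

Original NTs in T[0,1] deriving "db": ["S"]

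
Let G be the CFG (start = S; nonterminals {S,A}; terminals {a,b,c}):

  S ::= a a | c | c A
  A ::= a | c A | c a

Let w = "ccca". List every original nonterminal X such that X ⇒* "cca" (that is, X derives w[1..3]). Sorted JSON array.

Convert to CNF:
  S -> T0 A | T1 T1 | c
  A -> T0 A | T0 T1 | a
  T0 -> c
  T1 -> a

CYK table (by increasing span) (cells [i..j] with 1 ≤ i ≤ j ≤ 3 only):
  cell(1,1) c: {S,T0}  orig:{S}
  cell(2,2) c: {S,T0}  orig:{S}
  cell(3,3) a: {A,T1}  orig:{A}
  cell(1,2) cc: ∅
  cell(2,3) ca: {A,S}
  cell(1,3) cca: {A,S}

Original NTs in T[1,3] deriving "cca": ["A", "S"]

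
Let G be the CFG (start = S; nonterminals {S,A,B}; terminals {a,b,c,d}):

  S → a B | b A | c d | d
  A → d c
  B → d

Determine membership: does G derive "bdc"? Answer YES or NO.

CNF form of G:
  S -> T1 T0 | T2 B | T3 A | d
  A -> T0 T1
  B -> d
  T0 -> d
  T1 -> c
  T2 -> a
  T3 -> b

Fill CYK table bottom-up:
  T[0,0] 'b' = {T3}  orig:{}
  T[1,1] 'd' = {B,S,T0}  orig:{B,S}
  T[2,2] 'c' = {T1}  orig:{}
  T[0,1] 'bd' = ∅
  T[1,2] 'dc' = {A}
  T[0,2] 'bdc' = {S}

S ∈ T[0,2] ⇒ YES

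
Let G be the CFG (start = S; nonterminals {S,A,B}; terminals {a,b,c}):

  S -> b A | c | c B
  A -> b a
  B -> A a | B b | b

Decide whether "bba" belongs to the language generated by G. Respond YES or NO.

CNF form of G:
  S -> T0 A | T2 B | c
  A -> T0 T1
  B -> A T1 | B T0 | b
  T0 -> b
  T1 -> a
  T2 -> c

Fill CYK table bottom-up:
  cell(0,0) b: {B,T0}  orig:{B}
  cell(1,1) b: {B,T0}  orig:{B}
  cell(2,2) a: {T1}  orig:{}
  cell(0,1) bb: {B}
  cell(1,2) ba: {A}
  cell(0,2) bba: {S}

S ∈ T[0,2] ⇒ YES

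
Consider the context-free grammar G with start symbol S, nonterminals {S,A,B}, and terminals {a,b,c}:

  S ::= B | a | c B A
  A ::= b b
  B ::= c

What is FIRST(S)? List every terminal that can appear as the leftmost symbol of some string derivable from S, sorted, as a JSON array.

FIRST iteration:
pass 1:
  A via A→b b: +{b}
  B via B→c: +{c}
  S via S→B: +{c}
  S via S→a: +{a}
  FIRST(S)={a,c}  FIRST(A)={b}  FIRST(B)={c}
pass 2: done
  FIRST(S)={a,c}  FIRST(A)={b}  FIRST(B)={c}

FIRST(S) = ["a", "c"]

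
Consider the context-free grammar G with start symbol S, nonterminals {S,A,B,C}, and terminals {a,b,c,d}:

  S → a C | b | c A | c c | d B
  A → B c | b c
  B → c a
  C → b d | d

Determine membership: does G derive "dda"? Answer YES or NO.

Convert to CNF:
  S -> T0 A | T0 T0 | T2 C | T3 B | b
  A -> B T0 | T1 T0
  B -> T0 T2
  C -> T1 T3 | d
  T0 -> c
  T1 -> b
  T2 -> a
  T3 -> d

CYK fill:
  T[0,0] 'd' = {C,T3}  orig:{C}
  T[1,1] 'd' = {C,T3}  orig:{C}
  T[2,2] 'a' = {T2}  orig:{}
  T[0,1] 'dd' = ∅
  T[1,2] 'da' = ∅
  T[0,2] 'dda' = ∅

S ∉ T[0,2] ⇒ NO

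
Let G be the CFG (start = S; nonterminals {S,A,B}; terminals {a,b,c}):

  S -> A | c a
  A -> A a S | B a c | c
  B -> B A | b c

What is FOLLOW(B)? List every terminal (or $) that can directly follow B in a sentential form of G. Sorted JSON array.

FIRST iteration:
iter 1:
  A via A→c: +{c}
  B via B→b c: +{b}
  S via S→A: +{c}
  FIRST(S)={c}  FIRST(A)={c}  FIRST(B)={b}
iter 2:
  A via A→B a c: +{b}
  S via S→A: +{b}
  FIRST(S)={b,c}  FIRST(A)={b,c}  FIRST(B)={b}
iter 3: done
  FIRST(S)={b,c}  FIRST(A)={b,c}  FIRST(B)={b}

FOLLOW sets:
FOLLOW(S) := {$}
round 1:
  A→A a S: FOLLOW(A) ⊇ FIRST(a) = {a}; new: +{a}
  A→A a S: FOLLOW(S) ⊇ FOLLOW(A) ⊇ {a}; new: +{a}
  A→B a c: FOLLOW(B) ⊇ FIRST(a) = {a}; new: +{a}
  B→B A: FOLLOW(B) ⊇ FIRST(A) = {b,c}; new: +{b,c}
  B→B A: FOLLOW(A) ⊇ FOLLOW(B) ⊇ {a,b,c}; new: +{b,c}
  S→A: FOLLOW(A) ⊇ FOLLOW(S) ⊇ {$,a}; new: +{$}
  FOLLOW(S)={$,a}  FOLLOW(A)={$,a,b,c}  FOLLOW(B)={a,b,c}
round 2:
  A→A a S: FOLLOW(S) ⊇ FOLLOW(A) ⊇ {$,a,b,c}; new: +{b,c}
  FOLLOW(S)={$,a,b,c}  FOLLOW(A)={$,a,b,c}  FOLLOW(B)={a,b,c}
round 3: done
  FOLLOW(S)={$,a,b,c}  FOLLOW(A)={$,a,b,c}  FOLLOW(B)={a,b,c}

FOLLOW(B) = ["a", "b", "c"]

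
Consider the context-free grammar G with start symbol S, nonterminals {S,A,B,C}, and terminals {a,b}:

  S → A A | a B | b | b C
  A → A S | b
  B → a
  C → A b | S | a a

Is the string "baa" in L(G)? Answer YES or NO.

CNF form of G:
  S -> A A | T0 C | T1 B | b
  A -> A S | b
  B -> a
  C -> A A | A T0 | T0 C | T1 B | T1 T1 | b
  T0 -> b
  T1 -> a

CYK table (by increasing span):
  cell(0,0) b: {A,C,S,T0}  orig:{A,C,S}
  cell(1,1) a: {B,T1}  orig:{B}
  cell(2,2) a: {B,T1}  orig:{B}
  cell(0,1) ba: ∅
  cell(1,2) aa: {C,S}
  cell(0,2) baa: {A,C,S}

S ∈ T[0,2] ⇒ YES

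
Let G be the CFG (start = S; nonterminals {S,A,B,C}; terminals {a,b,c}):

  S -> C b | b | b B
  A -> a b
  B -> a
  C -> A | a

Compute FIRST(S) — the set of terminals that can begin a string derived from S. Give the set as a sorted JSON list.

Compute FIRST by fixpoint:
pass 1:
  A via A→a b: +{a}
  B via B→a: +{a}
  C via C→A: +{a}
  S via S→C b: +{a}
  S via S→b: +{b}
  FIRST(S)={a,b}  FIRST(A)={a}  FIRST(B)={a}  FIRST(C)={a}
pass 2: — fixpoint
  FIRST(S)={a,b}  FIRST(A)={a}  FIRST(B)={a}  FIRST(C)={a}

FIRST(S) = ["a", "b"]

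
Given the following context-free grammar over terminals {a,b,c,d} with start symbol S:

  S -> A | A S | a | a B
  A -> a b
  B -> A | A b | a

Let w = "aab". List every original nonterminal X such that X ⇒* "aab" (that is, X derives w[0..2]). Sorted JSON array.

CNF form of G:
  S -> A S | T0 B | T0 T1 | a
  A -> T0 T1
  B -> A T1 | T0 T1 | a
  T0 -> a
  T1 -> b

CYK table (by increasing span), restricted to cells inside w[0..2]:
  [0..0]={B,S,T0}  "a"  orig:{B,S}
  [1..1]={B,S,T0}  "a"  orig:{B,S}
  [2..2]={T1}  "b"  orig:{}
  [0..1]={S}  "aa"
  [1..2]={A,B,S}  "ab"
  [0..2]={S}  "aab"

Original NTs in T[0,2] deriving "aab": ["S"]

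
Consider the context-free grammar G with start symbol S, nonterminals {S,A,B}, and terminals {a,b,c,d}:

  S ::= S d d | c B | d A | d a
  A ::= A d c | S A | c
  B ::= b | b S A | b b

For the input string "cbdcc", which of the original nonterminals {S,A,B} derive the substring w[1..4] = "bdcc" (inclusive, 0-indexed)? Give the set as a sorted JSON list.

Convert to CNF:
  S -> S X6 | T0 A | T0 T3 | T1 B
  A -> A X4 | S A | c
  B -> T2 T2 | T2 X5 | b
  T0 -> d
  T1 -> c
  T2 -> b
  T3 -> a
  X4 -> T0 T1
  X5 -> S A
  X6 -> T0 T0

CYK fill — only the sub-triangle for w[1..4]:
  [1..1]={B,T2}  "b"  orig:{B}
  [2..2]={T0}  "d"  orig:{}
  [3..3]={A,T1}  "c"  orig:{A}
  [4..4]={A,T1}  "c"  orig:{A}
  [1..2]=∅  "bd"
  [2..3]={S,X4}  "dc"  orig:{S}
  [3..4]=∅  "cc"
  [1..3]=∅  "bdc"
  [2..4]={A,X5}  "dcc"  orig:{A}
  [1..4]={B}  "bdcc"

Original NTs in T[1,4] deriving "bdcc": ["B"]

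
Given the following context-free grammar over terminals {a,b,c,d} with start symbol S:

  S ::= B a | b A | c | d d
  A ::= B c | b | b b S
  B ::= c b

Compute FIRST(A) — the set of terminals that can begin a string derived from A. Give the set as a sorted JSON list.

FIRST sets, iterate to fixpoint:
round 1:
  A via A→b: +{b}
  B via B→c b: +{c}
  S via S→B a: +{c}
  S via S→b A: +{b}
  S via S→d d: +{d}
  FIRST[S]={b,c,d}  FIRST[A]={b}  FIRST[B]={c}
round 2:
  A via A→B c: +{c}
  FIRST[S]={b,c,d}  FIRST[A]={b,c}  FIRST[B]={c}
round 3: done
  FIRST[S]={b,c,d}  FIRST[A]={b,c}  FIRST[B]={c}

FIRST(A) = ["b", "c"]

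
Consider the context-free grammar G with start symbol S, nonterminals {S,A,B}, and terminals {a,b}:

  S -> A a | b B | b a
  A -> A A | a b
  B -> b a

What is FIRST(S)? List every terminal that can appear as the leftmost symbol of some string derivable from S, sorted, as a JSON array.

FIRST sets, iterate to fixpoint:
iter 1:
  A via A→a b: +{a}
  B via B→b a: +{b}
  S via S→A a: +{a}
  S via S→b B: +{b}
  S: {a,b}  A: {a}  B: {b}
iter 2: (stable)
  S: {a,b}  A: {a}  B: {b}

FIRST(S) = ["a", "b"]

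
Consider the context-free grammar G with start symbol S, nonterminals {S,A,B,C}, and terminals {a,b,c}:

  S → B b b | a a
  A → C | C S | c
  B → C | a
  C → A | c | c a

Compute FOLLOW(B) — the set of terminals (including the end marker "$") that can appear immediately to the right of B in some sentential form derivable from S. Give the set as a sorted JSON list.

FIRST iteration:
pass 1:
  A via A→c: +{c}
  B via B→a: +{a}
  C via C→A: +{c}
  S via S→B b b: +{a}
  S: {a}  A: {c}  B: {a}  C: {c}
pass 2:
  B via B→C: +{c}
  S via S→B b b: +{c}
  S: {a,c}  A: {c}  B: {a,c}  C: {c}
pass 3: done
  S: {a,c}  A: {c}  B: {a,c}  C: {c}

Compute FOLLOW by fixpoint:
initialize: $ ∈ FOLLOW(S)
pass 1:
  A→C S: FOLLOW(C) ⊇ FIRST(S) = {a,c}; new: +{a,c}
  C→A: FOLLOW(A) ⊇ FOLLOW(C) ⊇ {a,c}; new: +{a,c}
  S→B b b: FOLLOW(B) ⊇ FIRST(b) = {b}; new: +{b}
  FOLLOW(S)={$}  FOLLOW(A)={a,c}  FOLLOW(B)={b}  FOLLOW(C)={a,c}
pass 2:
  A→C S: FOLLOW(S) ⊇ FOLLOW(A) ⊇ {a,c}; new: +{a,c}
  B→C: FOLLOW(C) ⊇ FOLLOW(B) ⊇ {b}; new: +{b}
  C→A: FOLLOW(A) ⊇ FOLLOW(C) ⊇ {a,b,c}; new: +{b}
  FOLLOW(S)={$,a,c}  FOLLOW(A)={a,b,c}  FOLLOW(B)={b}  FOLLOW(C)={a,b,c}
pass 3:
  A→C S: FOLLOW(S) ⊇ FOLLOW(A) ⊇ {a,b,c}; new: +{b}
  FOLLOW(S)={$,a,b,c}  FOLLOW(A)={a,b,c}  FOLLOW(B)={b}  FOLLOW(C)={a,b,c}
pass 4: (stable)
  FOLLOW(S)={$,a,b,c}  FOLLOW(A)={a,b,c}  FOLLOW(B)={b}  FOLLOW(C)={a,b,c}

FOLLOW(B) = ["b"]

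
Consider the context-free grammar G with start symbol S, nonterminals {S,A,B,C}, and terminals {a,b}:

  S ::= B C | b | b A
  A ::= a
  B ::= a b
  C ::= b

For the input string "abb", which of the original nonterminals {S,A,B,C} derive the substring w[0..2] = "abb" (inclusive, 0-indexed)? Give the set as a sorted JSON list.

Convert to CNF:
  S -> B C | T1 A | b
  A -> a
  B -> T0 T1
  C -> b
  T0 -> a
  T1 -> b

CYK fill (cells [i..j] with 0 ≤ i ≤ j ≤ 2 only):
  T[0,0] 'a' = {A,T0}  orig:{A}
  T[1,1] 'b' = {C,S,T1}  orig:{C,S}
  T[2,2] 'b' = {C,S,T1}  orig:{C,S}
  T[0,1] 'ab' = {B}
  T[1,2] 'bb' = ∅
  T[0,2] 'abb' = {S}

Original NTs in T[0,2] deriving "abb": ["S"]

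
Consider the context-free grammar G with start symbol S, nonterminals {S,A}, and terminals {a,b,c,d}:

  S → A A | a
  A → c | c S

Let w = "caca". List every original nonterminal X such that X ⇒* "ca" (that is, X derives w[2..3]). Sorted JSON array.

CNF form of G:
  S -> A A | a
  A -> T0 S | c
  T0 -> c

CYK fill — only the sub-triangle for w[2..3]:
  T[2,2] 'c' = {A,T0}  orig:{A}
  T[3,3] 'a' = {S}
  T[2,3] 'ca' = {A}

Original NTs in T[2,3] deriving "ca": ["A"]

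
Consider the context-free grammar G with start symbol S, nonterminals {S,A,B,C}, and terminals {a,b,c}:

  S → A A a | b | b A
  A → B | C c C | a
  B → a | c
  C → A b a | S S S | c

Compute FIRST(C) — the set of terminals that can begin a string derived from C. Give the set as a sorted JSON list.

Compute FIRST by fixpoint:
[1]
  A via A→a: +{a}
  B via B→a: +{a}
  B via B→c: +{c}
  C via C→A b a: +{a}
  C via C→c: +{c}
  S via S→A A a: +{a}
  S via S→b: +{b}
  S: {a,b}  A: {a}  B: {a,c}  C: {a,c}
[2]
  A via A→B: +{c}
  C via C→S S S: +{b}
  S via S→A A a: +{c}
  S: {a,b,c}  A: {a,c}  B: {a,c}  C: {a,b,c}
[3]
  A via A→C c C: +{b}
  S: {a,b,c}  A: {a,b,c}  B: {a,c}  C: {a,b,c}
[4] — fixpoint
  S: {a,b,c}  A: {a,b,c}  B: {a,c}  C: {a,b,c}

FIRST(C) = ["a", "b", "c"]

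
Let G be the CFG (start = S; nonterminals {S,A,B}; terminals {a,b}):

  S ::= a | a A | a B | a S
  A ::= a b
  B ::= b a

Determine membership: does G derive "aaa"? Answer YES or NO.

CNF form of G:
  S -> T0 A | T0 B | T0 S | a
  A -> T0 T1
  B -> T1 T0
  T0 -> a
  T1 -> b

CYK table (by increasing span):
  T[0,0] 'a' = {S,T0}  orig:{S}
  T[1,1] 'a' = {S,T0}  orig:{S}
  T[2,2] 'a' = {S,T0}  orig:{S}
  T[0,1] 'aa' = {S}
  T[1,2] 'aa' = {S}
  T[0,2] 'aaa' = {S}

S ∈ T[0,2] ⇒ YES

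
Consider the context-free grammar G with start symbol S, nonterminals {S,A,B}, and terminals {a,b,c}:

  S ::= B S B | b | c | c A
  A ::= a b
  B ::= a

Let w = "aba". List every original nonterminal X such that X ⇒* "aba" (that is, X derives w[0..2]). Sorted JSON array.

CNF form of G:
  S -> B X3 | T2 A | b | c
  A -> T0 T1
  B -> a
  T0 -> a
  T1 -> b
  T2 -> c
  X3 -> S B

Fill CYK table bottom-up, restricted to cells inside w[0..2]:
  [0..0]={B,T0}  "a"  orig:{B}
  [1..1]={S,T1}  "b"  orig:{S}
  [2..2]={B,T0}  "a"  orig:{B}
  [0..1]={A}  "ab"
  [1..2]={X3}  "ba"  orig:{}
  [0..2]={S}  "aba"

Original NTs in T[0,2] deriving "aba": ["S"]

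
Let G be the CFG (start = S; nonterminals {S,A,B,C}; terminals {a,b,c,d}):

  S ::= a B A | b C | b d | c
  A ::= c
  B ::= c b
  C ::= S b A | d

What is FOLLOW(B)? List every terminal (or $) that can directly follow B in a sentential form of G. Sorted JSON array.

Compute FIRST by fixpoint:
[1]
  A via A→c: +{c}
  B via B→c b: +{c}
  C via C→d: +{d}
  S via S→a B A: +{a}
  S via S→b C: +{b}
  S via S→c: +{c}
  FIRST[S]={a,b,c}  FIRST[A]={c}  FIRST[B]={c}  FIRST[C]={d}
[2]
  C via C→S b A: +{a,b,c}
  FIRST[S]={a,b,c}  FIRST[A]={c}  FIRST[B]={c}  FIRST[C]={a,b,c,d}
[3] (stable)
  FIRST[S]={a,b,c}  FIRST[A]={c}  FIRST[B]={c}  FIRST[C]={a,b,c,d}

Compute FOLLOW by fixpoint:
FOLLOW(S) := {$}
[1]
  C→S b A: FOLLOW(S) ⊇ FIRST(b) = {b}; new: +{b}
  S→a B A: FOLLOW(B) ⊇ FIRST(A) = {c}; new: +{c}
  S→a B A: FOLLOW(A) ⊇ FOLLOW(S) ⊇ {$,b}; new: +{$,b}
  S→b C: FOLLOW(C) ⊇ FOLLOW(S) ⊇ {$,b}; new: +{$,b}
  S: {$,b}  A: {$,b}  B: {c}  C: {$,b}
[2] (stable)
  S: {$,b}  A: {$,b}  B: {c}  C: {$,b}

FOLLOW(B) = ["c"]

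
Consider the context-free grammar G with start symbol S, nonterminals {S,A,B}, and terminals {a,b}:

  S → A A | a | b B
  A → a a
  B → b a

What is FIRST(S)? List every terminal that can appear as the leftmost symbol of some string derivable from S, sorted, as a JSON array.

Compute FIRST by fixpoint:
pass 1:
  A via A→a a: +{a}
  B via B→b a: +{b}
  S via S→A A: +{a}
  S via S→b B: +{b}
  FIRST[S]={a,b}  FIRST[A]={a}  FIRST[B]={b}
pass 2: (stable)
  FIRST[S]={a,b}  FIRST[A]={a}  FIRST[B]={b}

FIRST(S) = ["a", "b"]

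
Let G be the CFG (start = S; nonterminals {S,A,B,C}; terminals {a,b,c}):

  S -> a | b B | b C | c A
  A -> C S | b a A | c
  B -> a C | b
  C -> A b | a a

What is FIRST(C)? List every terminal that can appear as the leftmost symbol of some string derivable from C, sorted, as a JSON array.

FIRST sets, iterate to fixpoint:
[1]
  A via A→b a A: +{b}
  A via A→c: +{c}
  B via B→a C: +{a}
  B via B→b: +{b}
  C via C→A b: +{b,c}
  C via C→a a: +{a}
  S via S→a: +{a}
  S via S→b B: +{b}
  S via S→c A: +{c}
  FIRST(S)={a,b,c}  FIRST(A)={b,c}  FIRST(B)={a,b}  FIRST(C)={a,b,c}
[2]
  A via A→C S: +{a}
  FIRST(S)={a,b,c}  FIRST(A)={a,b,c}  FIRST(B)={a,b}  FIRST(C)={a,b,c}
[3] (stable)
  FIRST(S)={a,b,c}  FIRST(A)={a,b,c}  FIRST(B)={a,b}  FIRST(C)={a,b,c}

FIRST(C) = ["a", "b", "c"]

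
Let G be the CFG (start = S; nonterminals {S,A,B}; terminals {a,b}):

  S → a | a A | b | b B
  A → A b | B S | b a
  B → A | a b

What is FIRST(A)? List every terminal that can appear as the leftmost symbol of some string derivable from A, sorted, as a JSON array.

FIRST sets, iterate to fixpoint:
round 1:
  A via A→b a: +{b}
  B via B→A: +{b}
  B via B→a b: +{a}
  S via S→a: +{a}
  S via S→b: +{b}
  FIRST(S)={a,b}  FIRST(A)={b}  FIRST(B)={a,b}
round 2:
  A via A→B S: +{a}
  FIRST(S)={a,b}  FIRST(A)={a,b}  FIRST(B)={a,b}
round 3: (stable)
  FIRST(S)={a,b}  FIRST(A)={a,b}  FIRST(B)={a,b}

FIRST(A) = ["a", "b"]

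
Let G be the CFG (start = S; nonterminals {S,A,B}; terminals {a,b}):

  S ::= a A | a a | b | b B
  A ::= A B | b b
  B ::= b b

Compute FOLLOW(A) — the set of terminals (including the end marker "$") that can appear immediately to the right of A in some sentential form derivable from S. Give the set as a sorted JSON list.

Compute FIRST by fixpoint:
round 1:
  A via A→b b: +{b}
  B via B→b b: +{b}
  S via S→a A: +{a}
  S via S→b: +{b}
  S: {a,b}  A: {b}  B: {b}
round 2: — fixpoint
  S: {a,b}  A: {b}  B: {b}

FOLLOW sets:
FOLLOW(S) := {$}
round 1:
  A→A B: FOLLOW(A) ⊇ FIRST(B) = {b}; new: +{b}
  A→A B: FOLLOW(B) ⊇ FOLLOW(A) ⊇ {b}; new: +{b}
  S→a A: FOLLOW(A) ⊇ FOLLOW(S) ⊇ {$}; new: +{$}
  S→b B: FOLLOW(B) ⊇ FOLLOW(S) ⊇ {$}; new: +{$}
  FOLLOW[S]={$}  FOLLOW[A]={$,b}  FOLLOW[B]={$,b}
round 2: — fixpoint
  FOLLOW[S]={$}  FOLLOW[A]={$,b}  FOLLOW[B]={$,b}

FOLLOW(A) = ["$", "b"]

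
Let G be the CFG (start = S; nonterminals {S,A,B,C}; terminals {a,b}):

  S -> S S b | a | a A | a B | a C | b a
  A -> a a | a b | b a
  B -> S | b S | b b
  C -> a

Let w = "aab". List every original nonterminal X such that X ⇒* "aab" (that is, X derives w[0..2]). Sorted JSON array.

CNF form of G:
  S -> S X3 | T0 A | T0 B | T0 C | T1 T0 | a
  A -> T0 T0 | T0 T1 | T1 T0
  B -> S X2 | T0 A | T0 B | T0 C | T1 S | T1 T0 | T1 T1 | a
  C -> a
  T0 -> a
  T1 -> b
  X2 -> S T1
  X3 -> S T1

Fill CYK table bottom-up, restricted to cells inside w[0..2]:
  cell(0,0) a: {B,C,S,T0}  orig:{B,C,S}
  cell(1,1) a: {B,C,S,T0}  orig:{B,C,S}
  cell(2,2) b: {T1}  orig:{}
  cell(0,1) aa: {A,B,S}
  cell(1,2) ab: {A,X2,X3}  orig:{A}
  cell(0,2) aab: {B,S,X2,X3}  orig:{B,S}

Original NTs in T[0,2] deriving "aab": ["B", "S"]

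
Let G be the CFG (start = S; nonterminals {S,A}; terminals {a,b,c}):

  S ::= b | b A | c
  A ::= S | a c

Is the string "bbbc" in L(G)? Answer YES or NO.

CNF form of G:
  S -> T2 A | b | c
  A -> T0 T1 | T2 A | b | c
  T0 -> a
  T1 -> c
  T2 -> b

CYK table (by increasing span):
  cell(0,0) b: {A,S,T2}  orig:{A,S}
  cell(1,1) b: {A,S,T2}  orig:{A,S}
  cell(2,2) b: {A,S,T2}  orig:{A,S}
  cell(3,3) c: {A,S,T1}  orig:{A,S}
  cell(0,1) bb: {A,S}
  cell(1,2) bb: {A,S}
  cell(2,3) bc: {A,S}
  cell(0,2) bbb: {A,S}
  cell(1,3) bbc: {A,S}
  cell(0,3) bbbc: {A,S}

S ∈ T[0,3] ⇒ YES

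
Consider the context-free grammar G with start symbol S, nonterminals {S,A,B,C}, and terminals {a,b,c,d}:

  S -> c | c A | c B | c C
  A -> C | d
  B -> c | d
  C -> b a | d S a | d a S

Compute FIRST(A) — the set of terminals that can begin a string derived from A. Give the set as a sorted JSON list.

Compute FIRST by fixpoint:
[1]
  A via A→d: +{d}
  B via B→c: +{c}
  B via B→d: +{d}
  C via C→b a: +{b}
  C via C→d S a: +{d}
  S via S→c: +{c}
  FIRST[S]={c}  FIRST[A]={d}  FIRST[B]={c,d}  FIRST[C]={b,d}
[2]
  A via A→C: +{b}
  FIRST[S]={c}  FIRST[A]={b,d}  FIRST[B]={c,d}  FIRST[C]={b,d}
[3] — fixpoint
  FIRST[S]={c}  FIRST[A]={b,d}  FIRST[B]={c,d}  FIRST[C]={b,d}

FIRST(A) = ["b", "d"]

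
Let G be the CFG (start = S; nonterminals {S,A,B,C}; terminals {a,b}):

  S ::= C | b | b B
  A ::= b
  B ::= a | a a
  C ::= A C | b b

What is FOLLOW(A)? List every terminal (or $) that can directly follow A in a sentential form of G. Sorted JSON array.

Compute FIRST by fixpoint:
pass 1:
  A via A→b: +{b}
  B via B→a: +{a}
  C via C→A C: +{b}
  S via S→C: +{b}
  FIRST[S]={b}  FIRST[A]={b}  FIRST[B]={a}  FIRST[C]={b}
pass 2: done
  FIRST[S]={b}  FIRST[A]={b}  FIRST[B]={a}  FIRST[C]={b}

FOLLOW sets:
initialize: $ ∈ FOLLOW(S)
pass 1:
  C→A C: FOLLOW(A) ⊇ FIRST(C) = {b}; new: +{b}
  S→C: FOLLOW(C) ⊇ FOLLOW(S) ⊇ {$}; new: +{$}
  S→b B: FOLLOW(B) ⊇ FOLLOW(S) ⊇ {$}; new: +{$}
  FOLLOW(S)={$}  FOLLOW(A)={b}  FOLLOW(B)={$}  FOLLOW(C)={$}
pass 2: — fixpoint
  FOLLOW(S)={$}  FOLLOW(A)={b}  FOLLOW(B)={$}  FOLLOW(C)={$}

FOLLOW(A) = ["b"]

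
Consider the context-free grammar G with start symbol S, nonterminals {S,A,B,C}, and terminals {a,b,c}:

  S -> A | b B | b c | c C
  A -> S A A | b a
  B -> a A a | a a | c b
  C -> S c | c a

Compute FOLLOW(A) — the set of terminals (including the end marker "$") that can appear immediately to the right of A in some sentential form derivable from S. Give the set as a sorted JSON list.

FIRST sets, iterate to fixpoint:
[1]
  A via A→b a: +{b}
  B via B→a A a: +{a}
  B via B→c b: +{c}
  C via C→c a: +{c}
  S via S→A: +{b}
  S via S→c C: +{c}
  FIRST[S]={b,c}  FIRST[A]={b}  FIRST[B]={a,c}  FIRST[C]={c}
[2]
  A via A→S A A: +{c}
  C via C→S c: +{b}
  FIRST[S]={b,c}  FIRST[A]={b,c}  FIRST[B]={a,c}  FIRST[C]={b,c}
[3] — fixpoint
  FIRST[S]={b,c}  FIRST[A]={b,c}  FIRST[B]={a,c}  FIRST[C]={b,c}

FOLLOW iteration:
seed FOLLOW(S) with $
round 1:
  A→S A A: FOLLOW(S) ⊇ FIRST(A) = {b,c}; new: +{b,c}
  A→S A A: FOLLOW(A) ⊇ FIRST(A) = {b,c}; new: +{b,c}
  B→a A a: FOLLOW(A) ⊇ FIRST(a) = {a}; new: +{a}
  S→A: FOLLOW(A) ⊇ FOLLOW(S) ⊇ {$,b,c}; new: +{$}
  S→b B: FOLLOW(B) ⊇ FOLLOW(S) ⊇ {$,b,c}; new: +{$,b,c}
  S→c C: FOLLOW(C) ⊇ FOLLOW(S) ⊇ {$,b,c}; new: +{$,b,c}
  FOLLOW[S]={$,b,c}  FOLLOW[A]={$,a,b,c}  FOLLOW[B]={$,b,c}  FOLLOW[C]={$,b,c}
round 2: (no change)
  FOLLOW[S]={$,b,c}  FOLLOW[A]={$,a,b,c}  FOLLOW[B]={$,b,c}  FOLLOW[C]={$,b,c}

FOLLOW(A) = ["$", "a", "b", "c"]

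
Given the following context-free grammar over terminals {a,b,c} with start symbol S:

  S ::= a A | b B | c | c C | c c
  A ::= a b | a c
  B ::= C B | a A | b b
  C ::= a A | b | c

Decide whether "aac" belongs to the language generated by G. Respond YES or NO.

Convert to CNF:
  S -> T0 A | T1 B | T2 C | T2 T2 | c
  A -> T0 T1 | T0 T2
  B -> C B | T0 A | T1 T1
  C -> T0 A | b | c
  T0 -> a
  T1 -> b
  T2 -> c

CYK fill:
  [0..0]={T0}  "a"  orig:{}
  [1..1]={T0}  "a"  orig:{}
  [2..2]={C,S,T2}  "c"  orig:{C,S}
  [0..1]=∅  "aa"
  [1..2]={A}  "ac"
  [0..2]={B,C,S}  "aac"

S ∈ T[0,2] ⇒ YES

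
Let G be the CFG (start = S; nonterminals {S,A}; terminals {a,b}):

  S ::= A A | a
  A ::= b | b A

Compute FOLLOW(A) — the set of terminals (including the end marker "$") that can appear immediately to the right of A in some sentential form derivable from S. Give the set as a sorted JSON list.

FIRST iteration:
[1]
  A via A→b: +{b}
  S via S→A A: +{b}
  S via S→a: +{a}
  FIRST(S)={a,b}  FIRST(A)={b}
[2] — fixpoint
  FIRST(S)={a,b}  FIRST(A)={b}

FOLLOW sets:
FOLLOW(S) := {$}
[1]
  S→A A: FOLLOW(A) ⊇ FIRST(A) = {b}; new: +{b}
  S→A A: FOLLOW(A) ⊇ FOLLOW(S) ⊇ {$}; new: +{$}
  S: {$}  A: {$,b}
[2] — fixpoint
  S: {$}  A: {$,b}

FOLLOW(A) = ["$", "b"]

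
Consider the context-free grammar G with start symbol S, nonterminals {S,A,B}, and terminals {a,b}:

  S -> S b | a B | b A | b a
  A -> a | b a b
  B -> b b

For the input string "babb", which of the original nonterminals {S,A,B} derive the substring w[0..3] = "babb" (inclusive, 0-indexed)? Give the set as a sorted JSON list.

Convert to CNF:
  S -> S T0 | T0 A | T0 T1 | T1 B
  A -> T0 X2 | a
  B -> T0 T0
  T0 -> b
  T1 -> a
  X2 -> T1 T0

CYK fill (cells [i..j] with 0 ≤ i ≤ j ≤ 3 only):
  cell(0,0) b: {T0}  orig:{}
  cell(1,1) a: {A,T1}  orig:{A}
  cell(2,2) b: {T0}  orig:{}
  cell(3,3) b: {T0}  orig:{}
  cell(0,1) ba: {S}
  cell(1,2) ab: {X2}  orig:{}
  cell(2,3) bb: {B}
  cell(0,2) bab: {A,S}
  cell(1,3) abb: {S}
  cell(0,3) babb: {S}

Original NTs in T[0,3] deriving "babb": ["S"]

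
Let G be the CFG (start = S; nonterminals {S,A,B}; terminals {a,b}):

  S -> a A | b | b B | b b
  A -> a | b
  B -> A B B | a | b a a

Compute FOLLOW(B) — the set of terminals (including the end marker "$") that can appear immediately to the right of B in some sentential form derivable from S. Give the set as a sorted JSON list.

FIRST sets, iterate to fixpoint:
iter 1:
  A via A→a: +{a}
  A via A→b: +{b}
  B via B→A B B: +{a,b}
  S via S→a A: +{a}
  S via S→b: +{b}
  FIRST(S)={a,b}  FIRST(A)={a,b}  FIRST(B)={a,b}
iter 2: (no change)
  FIRST(S)={a,b}  FIRST(A)={a,b}  FIRST(B)={a,b}

Compute FOLLOW by fixpoint:
initialize: $ ∈ FOLLOW(S)
[1]
  B→A B B: FOLLOW(A) ⊇ FIRST(B) = {a,b}; new: +{a,b}
  B→A B B: FOLLOW(B) ⊇ FIRST(B) = {a,b}; new: +{a,b}
  S→a A: FOLLOW(A) ⊇ FOLLOW(S) ⊇ {$}; new: +{$}
  S→b B: FOLLOW(B) ⊇ FOLLOW(S) ⊇ {$}; new: +{$}
  FOLLOW[S]={$}  FOLLOW[A]={$,a,b}  FOLLOW[B]={$,a,b}
[2] (no change)
  FOLLOW[S]={$}  FOLLOW[A]={$,a,b}  FOLLOW[B]={$,a,b}

FOLLOW(B) = ["$", "a", "b"]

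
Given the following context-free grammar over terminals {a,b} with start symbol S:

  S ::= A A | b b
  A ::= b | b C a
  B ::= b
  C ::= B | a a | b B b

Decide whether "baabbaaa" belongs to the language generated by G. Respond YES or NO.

CNF form of G:
  S -> A A | T0 T0
  A -> T0 X2 | b
  B -> b
  C -> T0 X3 | T1 T1 | b
  T0 -> b
  T1 -> a
  X2 -> C T1
  X3 -> B T0

CYK table (by increasing span):
  T[0,0] 'b' = {A,B,C,T0}  orig:{A,B,C}
  T[1,1] 'a' = {T1}  orig:{}
  T[2,2] 'a' = {T1}  orig:{}
  T[3,3] 'b' = {A,B,C,T0}  orig:{A,B,C}
  T[4,4] 'b' = {A,B,C,T0}  orig:{A,B,C}
  T[5,5] 'a' = {T1}  orig:{}
  T[6,6] 'a' = {T1}  orig:{}
  T[7,7] 'a' = {T1}  orig:{}
  T[0,1] 'ba' = {X2}  orig:{}
  T[1,2] 'aa' = {C}
  T[2,3] 'ab' = ∅
  T[3,4] 'bb' = {S,X3}  orig:{S}
  T[4,5] 'ba' = {X2}  orig:{}
  T[5,6] 'aa' = {C}
  T[6,7] 'aa' = {C}
  T[0,2] 'baa' = ∅
  T[1,3] 'aab' = ∅
  T[2,4] 'abb' = ∅
  T[3,5] 'bba' = {A}
  T[4,6] 'baa' = ∅
  T[5,7] 'aaa' = {X2}  orig:{}
  T[0,3] 'baab' = ∅
  T[1,4] 'aabb' = ∅
  T[2,5] 'abba' = ∅
  T[3,6] 'bbaa' = ∅
  T[4,7] 'baaa' = {A}
  T[0,4] 'baabb' = ∅
  T[1,5] 'aabba' = ∅
  T[2,6] 'abbaa' = ∅
  T[3,7] 'bbaaa' = {S}
  T[0,5] 'baabba' = ∅
  T[1,6] 'aabbaa' = ∅
  T[2,7] 'abbaaa' = ∅
  T[0,6] 'baabbaa' = ∅
  T[1,7] 'aabbaaa' = ∅
  T[0,7] 'baabbaaa' = ∅

S ∉ T[0,7] ⇒ NO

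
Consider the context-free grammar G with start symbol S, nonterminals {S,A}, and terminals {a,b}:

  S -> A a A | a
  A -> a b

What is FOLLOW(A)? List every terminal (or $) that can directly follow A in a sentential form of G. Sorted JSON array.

FIRST iteration:
round 1:
  A via A→a b: +{a}
  S via S→A a A: +{a}
  FIRST(S)={a}  FIRST(A)={a}
round 2: — fixpoint
  FIRST(S)={a}  FIRST(A)={a}

Compute FOLLOW by fixpoint:
seed FOLLOW(S) with $
round 1:
  S→A a A: FOLLOW(A) ⊇ FIRST(a) = {a}; new: +{a}
  S→A a A: FOLLOW(A) ⊇ FOLLOW(S) ⊇ {$}; new: +{$}
  FOLLOW(S)={$}  FOLLOW(A)={$,a}
round 2: — fixpoint
  FOLLOW(S)={$}  FOLLOW(A)={$,a}

FOLLOW(A) = ["$", "a"]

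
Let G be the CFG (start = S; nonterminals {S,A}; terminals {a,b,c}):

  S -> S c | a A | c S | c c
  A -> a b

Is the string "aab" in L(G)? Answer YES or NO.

Convert to CNF:
  S -> S T2 | T0 A | T2 S | T2 T2
  A -> T0 T1
  T0 -> a
  T1 -> b
  T2 -> c

CYK fill:
  T[0,0] 'a' = {T0}  orig:{}
  T[1,1] 'a' = {T0}  orig:{}
  T[2,2] 'b' = {T1}  orig:{}
  T[0,1] 'aa' = ∅
  T[1,2] 'ab' = {A}
  T[0,2] 'aab' = {S}

S ∈ T[0,2] ⇒ YES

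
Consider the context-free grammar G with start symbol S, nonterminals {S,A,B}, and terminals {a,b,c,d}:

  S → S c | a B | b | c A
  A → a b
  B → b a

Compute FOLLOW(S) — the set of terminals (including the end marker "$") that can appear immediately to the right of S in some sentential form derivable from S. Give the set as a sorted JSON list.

FIRST iteration:
iter 1:
  A via A→a b: +{a}
  B via B→b a: +{b}
  S via S→a B: +{a}
  S via S→b: +{b}
  S via S→c A: +{c}
  FIRST(S)={a,b,c}  FIRST(A)={a}  FIRST(B)={b}
iter 2: (stable)
  FIRST(S)={a,b,c}  FIRST(A)={a}  FIRST(B)={b}

FOLLOW iteration:
FOLLOW(S) := {$}
pass 1:
  S→S c: FOLLOW(S) ⊇ FIRST(c) = {c}; new: +{c}
  S→a B: FOLLOW(B) ⊇ FOLLOW(S) ⊇ {$,c}; new: +{$,c}
  S→c A: FOLLOW(A) ⊇ FOLLOW(S) ⊇ {$,c}; new: +{$,c}
  S: {$,c}  A: {$,c}  B: {$,c}
pass 2: — fixpoint
  S: {$,c}  A: {$,c}  B: {$,c}

FOLLOW(S) = ["$", "c"]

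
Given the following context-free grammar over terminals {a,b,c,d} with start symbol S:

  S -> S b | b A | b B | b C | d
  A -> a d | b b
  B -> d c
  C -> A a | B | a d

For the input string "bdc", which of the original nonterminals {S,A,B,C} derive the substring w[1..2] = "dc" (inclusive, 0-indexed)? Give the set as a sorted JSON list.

Convert to CNF:
  S -> S T2 | T2 A | T2 B | T2 C | d
  A -> T0 T1 | T2 T2
  B -> T1 T3
  C -> A T0 | T0 T1 | T1 T3
  T0 -> a
  T1 -> d
  T2 -> b
  T3 -> c

Fill CYK table bottom-up — only the sub-triangle for w[1..2]:
  cell(1,1) d: {S,T1}  orig:{S}
  cell(2,2) c: {T3}  orig:{}
  cell(1,2) dc: {B,C}

Original NTs in T[1,2] deriving "dc": ["B", "C"]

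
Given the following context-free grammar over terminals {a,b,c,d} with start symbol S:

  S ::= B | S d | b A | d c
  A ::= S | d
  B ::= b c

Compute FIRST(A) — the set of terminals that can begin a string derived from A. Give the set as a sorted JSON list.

FIRST sets, iterate to fixpoint:
round 1:
  A via A→d: +{d}
  B via B→b c: +{b}
  S via S→B: +{b}
  S via S→d c: +{d}
  FIRST[S]={b,d}  FIRST[A]={d}  FIRST[B]={b}
round 2:
  A via A→S: +{b}
  FIRST[S]={b,d}  FIRST[A]={b,d}  FIRST[B]={b}
round 3: (stable)
  FIRST[S]={b,d}  FIRST[A]={b,d}  FIRST[B]={b}

FIRST(A) = ["b", "d"]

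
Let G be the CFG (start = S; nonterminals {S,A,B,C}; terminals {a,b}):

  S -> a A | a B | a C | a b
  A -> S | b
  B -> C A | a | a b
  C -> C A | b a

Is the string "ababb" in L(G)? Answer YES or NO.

CNF form of G:
  S -> T0 A | T0 B | T0 C | T0 T1
  A -> T0 A | T0 B | T0 C | T0 T1 | b
  B -> C A | T0 T1 | a
  C -> C A | T1 T0
  T0 -> a
  T1 -> b

CYK table (by increasing span):
  T[0,0] 'a' = {B,T0}  orig:{B}
  T[1,1] 'b' = {A,T1}  orig:{A}
  T[2,2] 'a' = {B,T0}  orig:{B}
  T[3,3] 'b' = {A,T1}  orig:{A}
  T[4,4] 'b' = {A,T1}  orig:{A}
  T[0,1] 'ab' = {A,B,S}
  T[1,2] 'ba' = {C}
  T[2,3] 'ab' = {A,B,S}
  T[3,4] 'bb' = ∅
  T[0,2] 'aba' = {A,S}
  T[1,3] 'bab' = {B,C}
  T[2,4] 'abb' = ∅
  T[0,3] 'abab' = {A,S}
  T[1,4] 'babb' = {B,C}
  T[0,4] 'ababb' = {A,S}

S ∈ T[0,4] ⇒ YES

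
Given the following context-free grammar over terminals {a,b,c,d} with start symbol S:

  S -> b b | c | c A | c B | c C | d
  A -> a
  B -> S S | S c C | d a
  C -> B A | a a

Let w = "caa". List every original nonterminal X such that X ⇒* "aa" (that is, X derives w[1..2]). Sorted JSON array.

CNF form of G:
  S -> T0 A | T0 B | T0 C | T3 T3 | c | d
  A -> a
  B -> S S | S X4 | T1 T2
  C -> B A | T2 T2
  T0 -> c
  T1 -> d
  T2 -> a
  T3 -> b
  X4 -> T0 C

Fill CYK table bottom-up, restricted to cells inside w[1..2]:
  [1..1]={A,T2}  "a"  orig:{A}
  [2..2]={A,T2}  "a"  orig:{A}
  [1..2]={C}  "aa"

Original NTs in T[1,2] deriving "aa": ["C"]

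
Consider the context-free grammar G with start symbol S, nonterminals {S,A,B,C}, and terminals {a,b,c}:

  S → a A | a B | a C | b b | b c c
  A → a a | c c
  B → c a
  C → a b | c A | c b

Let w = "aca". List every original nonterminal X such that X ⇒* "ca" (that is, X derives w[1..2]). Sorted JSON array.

CNF form of G:
  S -> T0 A | T0 B | T0 C | T2 T2 | T2 X3
  A -> T0 T0 | T1 T1
  B -> T1 T0
  C -> T0 T2 | T1 A | T1 T2
  T0 -> a
  T1 -> c
  T2 -> b
  X3 -> T1 T1

CYK table (by increasing span) (cells [i..j] with 1 ≤ i ≤ j ≤ 2 only):
  [1..1]={T1}  "c"  orig:{}
  [2..2]={T0}  "a"  orig:{}
  [1..2]={B}  "ca"

Original NTs in T[1,2] deriving "ca": ["B"]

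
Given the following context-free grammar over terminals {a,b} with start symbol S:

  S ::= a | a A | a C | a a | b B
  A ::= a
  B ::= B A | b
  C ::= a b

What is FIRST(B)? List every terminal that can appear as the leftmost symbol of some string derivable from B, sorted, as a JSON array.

Compute FIRST by fixpoint:
[1]
  A via A→a: +{a}
  B via B→b: +{b}
  C via C→a b: +{a}
  S via S→a: +{a}
  S via S→b B: +{b}
  FIRST(S)={a,b}  FIRST(A)={a}  FIRST(B)={b}  FIRST(C)={a}
[2] (no change)
  FIRST(S)={a,b}  FIRST(A)={a}  FIRST(B)={b}  FIRST(C)={a}

FIRST(B) = ["b"]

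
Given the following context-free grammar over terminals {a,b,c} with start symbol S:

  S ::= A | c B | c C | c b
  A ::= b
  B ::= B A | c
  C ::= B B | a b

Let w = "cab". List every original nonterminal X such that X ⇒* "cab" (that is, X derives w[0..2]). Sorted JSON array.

CNF form of G:
  S -> T2 B | T2 C | T2 T1 | b
  A -> b
  B -> B A | c
  C -> B B | T0 T1
  T0 -> a
  T1 -> b
  T2 -> c

CYK table (by increasing span) — only the sub-triangle for w[0..2]:
  T[0,0] 'c' = {B,T2}  orig:{B}
  T[1,1] 'a' = {T0}  orig:{}
  T[2,2] 'b' = {A,S,T1}  orig:{A,S}
  T[0,1] 'ca' = ∅
  T[1,2] 'ab' = {C}
  T[0,2] 'cab' = {S}

Original NTs in T[0,2] deriving "cab": ["S"]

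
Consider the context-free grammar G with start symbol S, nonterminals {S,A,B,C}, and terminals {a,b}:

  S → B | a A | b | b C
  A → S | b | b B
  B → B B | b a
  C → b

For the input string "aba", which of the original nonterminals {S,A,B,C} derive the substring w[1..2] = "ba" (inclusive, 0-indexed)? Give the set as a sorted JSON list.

CNF form of G:
  S -> B B | T0 A | T1 C | T1 T0 | b
  A -> B B | T0 A | T1 B | T1 C | T1 T0 | b
  B -> B B | T1 T0
  C -> b
  T0 -> a
  T1 -> b

CYK table (by increasing span), restricted to cells inside w[1..2]:
  cell(1,1) b: {A,C,S,T1}  orig:{A,C,S}
  cell(2,2) a: {T0}  orig:{}
  cell(1,2) ba: {A,B,S}

Original NTs in T[1,2] deriving "ba": ["A", "B", "S"]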